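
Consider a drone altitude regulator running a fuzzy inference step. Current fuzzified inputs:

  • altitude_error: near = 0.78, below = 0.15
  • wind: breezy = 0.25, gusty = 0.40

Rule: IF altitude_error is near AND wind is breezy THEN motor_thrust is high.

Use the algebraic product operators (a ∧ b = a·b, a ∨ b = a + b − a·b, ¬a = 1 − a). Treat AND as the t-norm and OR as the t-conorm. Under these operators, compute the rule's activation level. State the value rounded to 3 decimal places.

firing strength: near=0.78, breezy=0.25; AND[a·b] → w = 0.1950

0.195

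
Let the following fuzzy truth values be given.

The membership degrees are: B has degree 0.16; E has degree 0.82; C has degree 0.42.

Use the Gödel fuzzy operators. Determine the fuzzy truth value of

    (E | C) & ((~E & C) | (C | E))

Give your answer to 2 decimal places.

0.82

E | C = max(a, b) on (0.82, 0.42) = 0.82
~E = 1 − 0.82 = 0.18
~E & C = min(a, b) on (0.18, 0.42) = 0.18
C | E = max(a, b) on (0.42, 0.82) = 0.82
(~E & C) | (C | E) = max(a, b) on (0.18, 0.82) = 0.82
(E | C) & ((~E & C) | (C | E)) = min(a, b) on (0.82, 0.82) = 0.82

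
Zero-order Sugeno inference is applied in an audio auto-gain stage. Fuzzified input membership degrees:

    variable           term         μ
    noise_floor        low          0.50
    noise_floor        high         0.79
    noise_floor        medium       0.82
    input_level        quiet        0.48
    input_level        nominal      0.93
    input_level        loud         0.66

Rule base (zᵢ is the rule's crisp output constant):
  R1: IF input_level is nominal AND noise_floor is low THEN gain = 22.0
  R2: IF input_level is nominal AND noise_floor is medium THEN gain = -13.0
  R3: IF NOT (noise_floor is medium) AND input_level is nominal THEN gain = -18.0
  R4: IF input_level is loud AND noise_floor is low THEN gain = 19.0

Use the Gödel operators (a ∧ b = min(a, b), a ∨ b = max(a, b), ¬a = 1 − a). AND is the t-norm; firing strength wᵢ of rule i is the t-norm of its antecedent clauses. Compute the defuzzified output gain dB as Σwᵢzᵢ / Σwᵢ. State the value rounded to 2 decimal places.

R1 (z=22.0): nominal=0.93, low=0.50; AND[min(a, b)] → w = 0.50
R2 (z=-13.0): nominal=0.93, medium=0.82; AND[min(a, b)] → w = 0.82
R3 (z=-18.0): ¬medium=1−0.82=0.18, nominal=0.93; AND[min(a, b)] → w = 0.18
R4 (z=19.0): loud=0.66, low=0.50; AND[min(a, b)] → w = 0.50
Weighted average = (0.50·22.0 + 0.82·-13.0 + 0.18·-18.0 + 0.50·19.0) / (0.50 + 0.82 + 0.18 + 0.50)
  = 6.6000 / 2.0000 = 3.30

3.30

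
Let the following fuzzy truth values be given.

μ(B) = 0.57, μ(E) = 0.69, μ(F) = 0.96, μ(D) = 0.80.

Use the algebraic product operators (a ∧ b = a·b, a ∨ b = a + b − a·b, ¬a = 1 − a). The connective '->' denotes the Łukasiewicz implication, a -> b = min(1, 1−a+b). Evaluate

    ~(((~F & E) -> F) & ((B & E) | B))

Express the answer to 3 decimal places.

0.261

~F = 1 − 0.9600 = 0.0400
~F & E = a·b on (0.0400, 0.6900) = 0.0276
(~F & E) -> F  [Łukasiewicz: min(1, 1−a+b)] with a=0.0276, b=0.9600 → 1.0000
B & E = a·b on (0.5700, 0.6900) = 0.3933
(B & E) | B = a + b − a·b on (0.3933, 0.5700) = 0.7391
((~F & E) -> F) & ((B & E) | B) = a·b on (1.0000, 0.7391) = 0.7391
~(((~F & E) -> F) & ((B & E) | B)) = 1 − 0.7391 = 0.2609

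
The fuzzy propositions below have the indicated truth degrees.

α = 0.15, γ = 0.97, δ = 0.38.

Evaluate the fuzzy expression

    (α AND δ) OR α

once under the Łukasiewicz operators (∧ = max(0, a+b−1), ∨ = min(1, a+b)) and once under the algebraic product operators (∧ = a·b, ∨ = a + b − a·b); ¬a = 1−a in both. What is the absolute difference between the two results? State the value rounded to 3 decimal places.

Under Łukasiewicz:
  α AND δ = max(0, a+b−1) on (0.15, 0.38) = 0.00
  (α AND δ) OR α = min(1, a+b) on (0.00, 0.15) = 0.15
  → value = 0.1500
Under algebraic product:
  α AND δ = a·b on (0.1500, 0.3800) = 0.0570
  (α AND δ) OR α = a + b − a·b on (0.0570, 0.1500) = 0.1984
  → value = 0.1984
|0.1500 − 0.1984| = 0.048

0.048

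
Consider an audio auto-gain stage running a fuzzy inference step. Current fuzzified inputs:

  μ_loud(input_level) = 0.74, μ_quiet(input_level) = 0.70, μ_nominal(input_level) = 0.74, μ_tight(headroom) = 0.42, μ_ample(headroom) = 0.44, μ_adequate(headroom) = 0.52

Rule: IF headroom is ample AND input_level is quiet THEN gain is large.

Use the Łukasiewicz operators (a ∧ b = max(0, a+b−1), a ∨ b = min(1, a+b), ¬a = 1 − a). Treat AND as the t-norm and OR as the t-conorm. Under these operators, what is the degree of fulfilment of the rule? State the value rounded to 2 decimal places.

firing strength: ample=0.44, quiet=0.70; AND[max(0, a+b−1)] → w = 0.14

0.14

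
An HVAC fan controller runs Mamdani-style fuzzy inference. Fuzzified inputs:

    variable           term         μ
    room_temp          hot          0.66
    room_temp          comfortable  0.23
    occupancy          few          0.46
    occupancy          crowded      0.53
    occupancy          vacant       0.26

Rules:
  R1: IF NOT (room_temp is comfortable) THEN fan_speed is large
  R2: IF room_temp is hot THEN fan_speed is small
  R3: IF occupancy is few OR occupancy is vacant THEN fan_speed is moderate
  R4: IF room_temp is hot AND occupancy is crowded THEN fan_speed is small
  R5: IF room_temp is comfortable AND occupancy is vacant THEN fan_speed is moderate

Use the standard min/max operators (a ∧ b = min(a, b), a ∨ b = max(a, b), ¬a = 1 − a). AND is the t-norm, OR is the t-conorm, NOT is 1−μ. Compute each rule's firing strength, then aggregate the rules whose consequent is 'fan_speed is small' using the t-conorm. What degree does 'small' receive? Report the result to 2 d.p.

R1: ¬comfortable=1−0.23=0.77 → w = 0.77
R2: hot=0.66 → w = 0.66
R3: few=0.46, vacant=0.26; OR[max(a, b)] → w = 0.46
R4: hot=0.66, crowded=0.53; AND[min(a, b)] → w = 0.53
R5: comfortable=0.23, vacant=0.26; AND[min(a, b)] → w = 0.23
Rules with consequent 'small': {R2, R4} → strengths 0.66, 0.53
Aggregate via t-conorm [max(a, b)]: 0.66

0.66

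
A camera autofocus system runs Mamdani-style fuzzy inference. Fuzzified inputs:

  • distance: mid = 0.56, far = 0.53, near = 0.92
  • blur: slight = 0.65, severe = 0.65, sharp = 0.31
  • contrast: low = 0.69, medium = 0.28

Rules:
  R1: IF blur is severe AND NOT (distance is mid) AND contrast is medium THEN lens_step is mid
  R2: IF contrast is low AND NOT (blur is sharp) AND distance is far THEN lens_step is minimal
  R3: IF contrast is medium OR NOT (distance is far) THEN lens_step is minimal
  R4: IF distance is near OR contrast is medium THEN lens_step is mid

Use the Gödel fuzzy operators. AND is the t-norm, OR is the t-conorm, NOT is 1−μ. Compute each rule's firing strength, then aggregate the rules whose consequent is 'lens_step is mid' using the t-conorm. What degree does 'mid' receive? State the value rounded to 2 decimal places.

R1: severe=0.65, ¬mid=1−0.56=0.44, medium=0.28; AND[min(a, b)] → w = 0.28
R2: low=0.69, ¬sharp=1−0.31=0.69, far=0.53; AND[min(a, b)] → w = 0.53
R3: medium=0.28, ¬far=1−0.53=0.47; OR[max(a, b)] → w = 0.47
R4: near=0.92, medium=0.28; OR[max(a, b)] → w = 0.92
Rules with consequent 'mid': {R1, R4} → strengths 0.28, 0.92
Aggregate via t-conorm [max(a, b)]: 0.92

0.92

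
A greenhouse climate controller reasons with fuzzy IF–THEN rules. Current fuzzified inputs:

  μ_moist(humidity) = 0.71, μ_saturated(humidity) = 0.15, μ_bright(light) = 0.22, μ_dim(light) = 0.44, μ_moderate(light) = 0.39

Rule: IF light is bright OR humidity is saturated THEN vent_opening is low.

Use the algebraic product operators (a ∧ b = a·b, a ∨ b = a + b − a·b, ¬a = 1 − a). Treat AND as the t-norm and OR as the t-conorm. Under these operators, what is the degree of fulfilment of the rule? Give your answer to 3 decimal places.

0.337

firing strength: bright=0.22, saturated=0.15; OR[a + b − a·b] → w = 0.3370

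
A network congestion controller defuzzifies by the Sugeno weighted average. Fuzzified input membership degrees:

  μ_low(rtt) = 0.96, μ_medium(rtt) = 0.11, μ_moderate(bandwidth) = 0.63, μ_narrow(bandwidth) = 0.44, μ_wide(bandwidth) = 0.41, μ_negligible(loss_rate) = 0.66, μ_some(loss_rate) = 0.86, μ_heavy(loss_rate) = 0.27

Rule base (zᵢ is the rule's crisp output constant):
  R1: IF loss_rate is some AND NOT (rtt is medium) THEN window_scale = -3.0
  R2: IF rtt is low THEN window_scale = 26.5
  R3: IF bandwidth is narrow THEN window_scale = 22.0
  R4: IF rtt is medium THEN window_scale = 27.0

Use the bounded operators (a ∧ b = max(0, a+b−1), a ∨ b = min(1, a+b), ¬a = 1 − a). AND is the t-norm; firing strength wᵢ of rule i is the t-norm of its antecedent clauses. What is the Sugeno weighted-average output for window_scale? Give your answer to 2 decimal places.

R1 (z=-3.0): some=0.86, ¬medium=1−0.11=0.89; AND[max(0, a+b−1)] → w = 0.75
R2 (z=26.5): low=0.96 → w = 0.96
R3 (z=22.0): narrow=0.44 → w = 0.44
R4 (z=27.0): medium=0.11 → w = 0.11
Weighted average = (0.75·-3.0 + 0.96·26.5 + 0.44·22.0 + 0.11·27.0) / (0.75 + 0.96 + 0.44 + 0.11)
  = 35.8400 / 2.2600 = 15.86

15.86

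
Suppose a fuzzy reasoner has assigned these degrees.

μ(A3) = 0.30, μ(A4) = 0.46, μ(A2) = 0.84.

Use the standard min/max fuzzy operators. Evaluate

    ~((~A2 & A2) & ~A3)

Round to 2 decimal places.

~A2 = 1 − 0.84 = 0.16
~A2 & A2 = min(a, b) on (0.16, 0.84) = 0.16
~A3 = 1 − 0.30 = 0.70
(~A2 & A2) & ~A3 = min(a, b) on (0.16, 0.70) = 0.16
~((~A2 & A2) & ~A3) = 1 − 0.16 = 0.84

0.84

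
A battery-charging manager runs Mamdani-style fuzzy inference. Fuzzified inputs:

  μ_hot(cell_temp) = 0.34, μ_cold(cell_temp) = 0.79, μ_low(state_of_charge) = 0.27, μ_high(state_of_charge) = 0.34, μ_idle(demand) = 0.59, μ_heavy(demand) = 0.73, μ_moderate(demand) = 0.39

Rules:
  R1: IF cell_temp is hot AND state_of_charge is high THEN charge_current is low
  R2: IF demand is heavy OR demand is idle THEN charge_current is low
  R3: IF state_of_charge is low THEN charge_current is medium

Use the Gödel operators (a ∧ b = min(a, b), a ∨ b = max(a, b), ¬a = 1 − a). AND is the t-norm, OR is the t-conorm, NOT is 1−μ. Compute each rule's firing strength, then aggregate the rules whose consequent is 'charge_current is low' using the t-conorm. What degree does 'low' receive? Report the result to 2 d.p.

0.73

R1: hot=0.34, high=0.34; AND[min(a, b)] → w = 0.34
R2: heavy=0.73, idle=0.59; OR[max(a, b)] → w = 0.73
R3: low=0.27 → w = 0.27
Rules with consequent 'low': {R1, R2} → strengths 0.34, 0.73
Aggregate via t-conorm [max(a, b)]: 0.73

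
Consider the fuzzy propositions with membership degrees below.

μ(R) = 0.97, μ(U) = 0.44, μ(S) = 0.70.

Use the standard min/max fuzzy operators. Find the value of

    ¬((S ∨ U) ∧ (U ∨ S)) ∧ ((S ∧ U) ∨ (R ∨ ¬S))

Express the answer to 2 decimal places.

S ∨ U = max(a, b) on (0.70, 0.44) = 0.70
U ∨ S = max(a, b) on (0.44, 0.70) = 0.70
(S ∨ U) ∧ (U ∨ S) = min(a, b) on (0.70, 0.70) = 0.70
¬((S ∨ U) ∧ (U ∨ S)) = 1 − 0.70 = 0.30
S ∧ U = min(a, b) on (0.70, 0.44) = 0.44
¬S = 1 − 0.70 = 0.30
R ∨ ¬S = max(a, b) on (0.97, 0.30) = 0.97
(S ∧ U) ∨ (R ∨ ¬S) = max(a, b) on (0.44, 0.97) = 0.97
¬((S ∨ U) ∧ (U ∨ S)) ∧ ((S ∧ U) ∨ (R ∨ ¬S)) = min(a, b) on (0.30, 0.97) = 0.30

0.30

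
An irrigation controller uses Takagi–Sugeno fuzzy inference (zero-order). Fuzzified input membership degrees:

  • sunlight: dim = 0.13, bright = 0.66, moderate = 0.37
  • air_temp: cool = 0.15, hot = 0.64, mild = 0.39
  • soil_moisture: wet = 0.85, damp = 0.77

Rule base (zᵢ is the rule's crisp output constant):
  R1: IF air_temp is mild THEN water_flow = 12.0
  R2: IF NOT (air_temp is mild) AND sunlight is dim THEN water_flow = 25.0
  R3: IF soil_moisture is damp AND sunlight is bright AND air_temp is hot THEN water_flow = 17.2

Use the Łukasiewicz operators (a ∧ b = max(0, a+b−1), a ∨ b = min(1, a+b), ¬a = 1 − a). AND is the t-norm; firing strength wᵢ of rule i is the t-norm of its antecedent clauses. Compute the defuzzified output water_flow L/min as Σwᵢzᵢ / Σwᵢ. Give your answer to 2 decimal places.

R1 (z=12.0): mild=0.39 → w = 0.39
R2 (z=25.0): ¬mild=1−0.39=0.61, dim=0.13; AND[max(0, a+b−1)] → w = 0.00
R3 (z=17.2): damp=0.77, bright=0.66, hot=0.64; AND[max(0, a+b−1)] → w = 0.07
Weighted average = (0.39·12.0 + 0.00·25.0 + 0.07·17.2) / (0.39 + 0.00 + 0.07)
  = 5.8840 / 0.4600 = 12.79

12.79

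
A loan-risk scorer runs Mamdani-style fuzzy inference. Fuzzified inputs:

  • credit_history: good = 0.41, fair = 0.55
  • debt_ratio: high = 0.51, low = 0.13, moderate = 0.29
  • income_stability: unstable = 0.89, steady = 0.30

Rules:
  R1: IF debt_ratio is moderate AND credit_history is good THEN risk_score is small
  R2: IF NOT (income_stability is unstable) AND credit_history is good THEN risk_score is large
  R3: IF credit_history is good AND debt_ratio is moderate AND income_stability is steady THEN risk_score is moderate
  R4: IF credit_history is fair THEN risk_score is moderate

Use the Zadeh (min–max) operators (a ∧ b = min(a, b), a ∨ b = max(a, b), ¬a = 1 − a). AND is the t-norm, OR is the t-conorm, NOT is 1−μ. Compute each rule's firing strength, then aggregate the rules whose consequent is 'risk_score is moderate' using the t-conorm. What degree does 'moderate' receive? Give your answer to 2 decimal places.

R1: moderate=0.29, good=0.41; AND[min(a, b)] → w = 0.29
R2: ¬unstable=1−0.89=0.11, good=0.41; AND[min(a, b)] → w = 0.11
R3: good=0.41, moderate=0.29, steady=0.30; AND[min(a, b)] → w = 0.29
R4: fair=0.55 → w = 0.55
Rules with consequent 'moderate': {R3, R4} → strengths 0.29, 0.55
Aggregate via t-conorm [max(a, b)]: 0.55

0.55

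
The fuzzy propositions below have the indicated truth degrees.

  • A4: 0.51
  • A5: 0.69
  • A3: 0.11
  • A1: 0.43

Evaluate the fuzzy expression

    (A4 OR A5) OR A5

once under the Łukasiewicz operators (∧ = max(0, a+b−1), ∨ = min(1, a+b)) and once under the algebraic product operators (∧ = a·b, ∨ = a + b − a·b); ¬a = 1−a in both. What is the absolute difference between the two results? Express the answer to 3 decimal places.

Under Łukasiewicz:
  A4 OR A5 = min(1, a+b) on (0.51, 0.69) = 1.00
  (A4 OR A5) OR A5 = min(1, a+b) on (1.00, 0.69) = 1.00
  → value = 1.0000
Under algebraic product:
  A4 OR A5 = a + b − a·b on (0.5100, 0.6900) = 0.8481
  (A4 OR A5) OR A5 = a + b − a·b on (0.8481, 0.6900) = 0.9529
  → value = 0.9529
|1.0000 − 0.9529| = 0.047

0.047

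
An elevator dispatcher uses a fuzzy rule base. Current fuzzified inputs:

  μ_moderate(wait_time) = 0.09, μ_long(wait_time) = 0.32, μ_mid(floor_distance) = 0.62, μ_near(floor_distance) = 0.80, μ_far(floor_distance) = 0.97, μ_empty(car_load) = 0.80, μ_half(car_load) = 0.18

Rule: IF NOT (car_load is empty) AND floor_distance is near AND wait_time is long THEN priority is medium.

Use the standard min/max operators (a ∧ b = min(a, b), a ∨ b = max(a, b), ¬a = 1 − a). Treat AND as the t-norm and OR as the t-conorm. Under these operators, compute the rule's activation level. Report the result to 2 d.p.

0.20

firing strength: ¬empty=1−0.80=0.20, near=0.80, long=0.32; AND[min(a, b)] → w = 0.20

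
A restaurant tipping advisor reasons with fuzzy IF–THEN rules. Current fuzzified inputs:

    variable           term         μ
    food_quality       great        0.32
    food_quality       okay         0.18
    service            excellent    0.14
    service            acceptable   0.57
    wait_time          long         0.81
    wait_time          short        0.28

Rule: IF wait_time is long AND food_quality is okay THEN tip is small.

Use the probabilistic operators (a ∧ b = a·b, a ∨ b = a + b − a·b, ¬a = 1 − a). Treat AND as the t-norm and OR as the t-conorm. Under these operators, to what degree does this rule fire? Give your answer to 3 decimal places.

0.146

firing strength: long=0.81, okay=0.18; AND[a·b] → w = 0.1458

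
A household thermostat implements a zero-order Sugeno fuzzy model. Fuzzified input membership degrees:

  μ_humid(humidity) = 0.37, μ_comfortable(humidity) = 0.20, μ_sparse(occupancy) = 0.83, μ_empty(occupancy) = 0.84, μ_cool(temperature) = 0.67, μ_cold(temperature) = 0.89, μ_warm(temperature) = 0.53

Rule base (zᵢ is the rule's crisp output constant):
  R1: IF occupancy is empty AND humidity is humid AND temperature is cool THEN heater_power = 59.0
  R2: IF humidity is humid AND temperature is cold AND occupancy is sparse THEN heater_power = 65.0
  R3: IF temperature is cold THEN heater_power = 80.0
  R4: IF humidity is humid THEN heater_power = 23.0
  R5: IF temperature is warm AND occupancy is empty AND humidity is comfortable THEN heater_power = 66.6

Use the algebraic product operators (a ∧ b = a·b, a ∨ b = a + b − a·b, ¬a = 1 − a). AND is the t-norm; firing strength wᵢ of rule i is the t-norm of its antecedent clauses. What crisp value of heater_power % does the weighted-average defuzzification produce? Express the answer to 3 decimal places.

R1 (z=59.0): empty=0.84, humid=0.37, cool=0.67; AND[a·b] → w = 0.2082
R2 (z=65.0): humid=0.37, cold=0.89, sparse=0.83; AND[a·b] → w = 0.2733
R3 (z=80.0): cold=0.89 → w = 0.8900
R4 (z=23.0): humid=0.37 → w = 0.3700
R5 (z=66.6): warm=0.53, empty=0.84, comfortable=0.20; AND[a·b] → w = 0.0890
Weighted average = (0.2082·59.0 + 0.2733·65.0 + 0.8900·80.0 + 0.3700·23.0 + 0.0890·66.6) / (0.2082 + 0.2733 + 0.8900 + 0.3700 + 0.0890)
  = 115.6917 / 1.8306 = 63.199

63.199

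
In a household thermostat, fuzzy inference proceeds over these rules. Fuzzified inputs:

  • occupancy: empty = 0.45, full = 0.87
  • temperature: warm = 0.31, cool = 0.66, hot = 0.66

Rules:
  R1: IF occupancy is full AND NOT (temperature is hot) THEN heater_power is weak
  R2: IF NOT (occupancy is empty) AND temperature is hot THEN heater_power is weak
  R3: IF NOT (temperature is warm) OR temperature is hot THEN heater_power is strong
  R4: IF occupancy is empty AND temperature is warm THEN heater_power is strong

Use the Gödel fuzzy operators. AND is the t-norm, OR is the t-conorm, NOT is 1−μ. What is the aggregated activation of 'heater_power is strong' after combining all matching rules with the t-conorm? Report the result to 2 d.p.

R1: full=0.87, ¬hot=1−0.66=0.34; AND[min(a, b)] → w = 0.34
R2: ¬empty=1−0.45=0.55, hot=0.66; AND[min(a, b)] → w = 0.55
R3: ¬warm=1−0.31=0.69, hot=0.66; OR[max(a, b)] → w = 0.69
R4: empty=0.45, warm=0.31; AND[min(a, b)] → w = 0.31
Rules with consequent 'strong': {R3, R4} → strengths 0.69, 0.31
Aggregate via t-conorm [max(a, b)]: 0.69

0.69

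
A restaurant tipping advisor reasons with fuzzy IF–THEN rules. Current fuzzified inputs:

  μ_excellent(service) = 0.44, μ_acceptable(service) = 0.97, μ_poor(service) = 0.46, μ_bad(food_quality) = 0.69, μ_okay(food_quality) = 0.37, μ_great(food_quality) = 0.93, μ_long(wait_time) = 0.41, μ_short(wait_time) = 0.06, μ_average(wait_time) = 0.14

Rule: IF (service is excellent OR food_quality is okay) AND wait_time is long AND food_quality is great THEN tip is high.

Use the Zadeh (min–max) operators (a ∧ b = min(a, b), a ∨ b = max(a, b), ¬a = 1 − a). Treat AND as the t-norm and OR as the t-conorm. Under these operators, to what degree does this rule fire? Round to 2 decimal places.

0.41

firing strength: (excellent=0.44 OR okay=0.37) = 0.44; AND[min(a, b)] with long=0.41, great=0.93 → w = 0.41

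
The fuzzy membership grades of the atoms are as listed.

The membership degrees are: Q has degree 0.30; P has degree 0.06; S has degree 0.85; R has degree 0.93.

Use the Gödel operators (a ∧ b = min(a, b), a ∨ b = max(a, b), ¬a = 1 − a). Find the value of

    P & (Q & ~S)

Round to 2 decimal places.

0.06

~S = 1 − 0.85 = 0.15
Q & ~S = min(a, b) on (0.30, 0.15) = 0.15
P & (Q & ~S) = min(a, b) on (0.06, 0.15) = 0.06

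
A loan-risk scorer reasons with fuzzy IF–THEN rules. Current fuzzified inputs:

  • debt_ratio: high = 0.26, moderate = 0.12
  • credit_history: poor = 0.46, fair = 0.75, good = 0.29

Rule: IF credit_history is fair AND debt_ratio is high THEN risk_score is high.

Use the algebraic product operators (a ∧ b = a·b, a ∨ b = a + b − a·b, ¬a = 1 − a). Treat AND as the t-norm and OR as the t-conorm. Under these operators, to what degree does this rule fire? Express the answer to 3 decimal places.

firing strength: fair=0.75, high=0.26; AND[a·b] → w = 0.1950

0.195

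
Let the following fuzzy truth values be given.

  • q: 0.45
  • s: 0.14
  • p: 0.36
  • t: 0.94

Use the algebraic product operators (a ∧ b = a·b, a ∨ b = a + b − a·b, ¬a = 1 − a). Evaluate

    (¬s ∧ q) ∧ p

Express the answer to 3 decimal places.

0.139

¬s = 1 − 0.1400 = 0.8600
¬s ∧ q = a·b on (0.8600, 0.4500) = 0.3870
(¬s ∧ q) ∧ p = a·b on (0.3870, 0.3600) = 0.1393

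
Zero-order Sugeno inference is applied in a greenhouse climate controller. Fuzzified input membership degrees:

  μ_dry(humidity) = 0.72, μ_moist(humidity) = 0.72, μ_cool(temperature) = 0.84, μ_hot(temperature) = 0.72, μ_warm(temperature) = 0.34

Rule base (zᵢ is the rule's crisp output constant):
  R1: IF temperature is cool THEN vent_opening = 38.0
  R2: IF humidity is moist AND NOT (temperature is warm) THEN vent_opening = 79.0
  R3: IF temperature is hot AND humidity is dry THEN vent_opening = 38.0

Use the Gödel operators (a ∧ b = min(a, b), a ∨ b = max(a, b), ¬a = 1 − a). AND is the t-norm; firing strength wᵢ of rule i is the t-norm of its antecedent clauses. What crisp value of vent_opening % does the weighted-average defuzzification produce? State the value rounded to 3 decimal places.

R1 (z=38.0): cool=0.84 → w = 0.84
R2 (z=79.0): moist=0.72, ¬warm=1−0.34=0.66; AND[min(a, b)] → w = 0.66
R3 (z=38.0): hot=0.72, dry=0.72; AND[min(a, b)] → w = 0.72
Weighted average = (0.84·38.0 + 0.66·79.0 + 0.72·38.0) / (0.84 + 0.66 + 0.72)
  = 111.4200 / 2.2200 = 50.189

50.189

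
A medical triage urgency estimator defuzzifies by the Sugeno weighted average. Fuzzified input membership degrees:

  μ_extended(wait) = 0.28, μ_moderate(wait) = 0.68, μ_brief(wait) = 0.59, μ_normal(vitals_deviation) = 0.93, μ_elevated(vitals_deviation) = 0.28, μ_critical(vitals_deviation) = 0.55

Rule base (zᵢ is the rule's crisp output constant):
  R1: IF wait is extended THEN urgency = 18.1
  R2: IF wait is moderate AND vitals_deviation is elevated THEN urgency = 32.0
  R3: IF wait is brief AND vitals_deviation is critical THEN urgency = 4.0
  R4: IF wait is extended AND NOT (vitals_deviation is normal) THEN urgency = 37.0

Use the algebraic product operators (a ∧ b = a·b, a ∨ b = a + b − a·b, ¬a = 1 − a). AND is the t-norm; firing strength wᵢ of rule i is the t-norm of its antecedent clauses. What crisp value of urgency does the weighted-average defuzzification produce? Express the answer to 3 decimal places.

R1 (z=18.1): extended=0.28 → w = 0.2800
R2 (z=32.0): moderate=0.68, elevated=0.28; AND[a·b] → w = 0.1904
R3 (z=4.0): brief=0.59, critical=0.55; AND[a·b] → w = 0.3245
R4 (z=37.0): extended=0.28, ¬normal=1−0.93=0.07; AND[a·b] → w = 0.0196
Weighted average = (0.2800·18.1 + 0.1904·32.0 + 0.3245·4.0 + 0.0196·37.0) / (0.2800 + 0.1904 + 0.3245 + 0.0196)
  = 13.1840 / 0.8145 = 16.187

16.187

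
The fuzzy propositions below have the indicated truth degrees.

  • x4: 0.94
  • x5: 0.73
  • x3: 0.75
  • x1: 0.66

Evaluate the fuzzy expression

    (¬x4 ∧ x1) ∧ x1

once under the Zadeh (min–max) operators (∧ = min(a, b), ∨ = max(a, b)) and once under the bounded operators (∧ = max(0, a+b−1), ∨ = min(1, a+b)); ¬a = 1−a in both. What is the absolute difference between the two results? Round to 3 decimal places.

0.060

Under Zadeh (min–max):
  ¬x4 = 1 − 0.94 = 0.06
  ¬x4 ∧ x1 = min(a, b) on (0.06, 0.66) = 0.06
  (¬x4 ∧ x1) ∧ x1 = min(a, b) on (0.06, 0.66) = 0.06
  → value = 0.0600
Under bounded:
  ¬x4 = 1 − 0.94 = 0.06
  ¬x4 ∧ x1 = max(0, a+b−1) on (0.06, 0.66) = 0.00
  (¬x4 ∧ x1) ∧ x1 = max(0, a+b−1) on (0.00, 0.66) = 0.00
  → value = 0.0000
|0.0600 − 0.0000| = 0.060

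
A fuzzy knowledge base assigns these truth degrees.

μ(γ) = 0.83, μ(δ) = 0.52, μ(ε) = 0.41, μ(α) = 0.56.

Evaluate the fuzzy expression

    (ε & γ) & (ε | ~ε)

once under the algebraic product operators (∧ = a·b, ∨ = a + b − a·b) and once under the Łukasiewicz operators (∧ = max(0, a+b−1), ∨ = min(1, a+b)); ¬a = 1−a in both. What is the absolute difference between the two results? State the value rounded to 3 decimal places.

0.018

Under algebraic product:
  ε & γ = a·b on (0.4100, 0.8300) = 0.3403
  ~ε = 1 − 0.4100 = 0.5900
  ε | ~ε = a + b − a·b on (0.4100, 0.5900) = 0.7581
  (ε & γ) & (ε | ~ε) = a·b on (0.3403, 0.7581) = 0.2580
  → value = 0.2580
Under Łukasiewicz:
  ε & γ = max(0, a+b−1) on (0.41, 0.83) = 0.24
  ~ε = 1 − 0.41 = 0.59
  ε | ~ε = min(1, a+b) on (0.41, 0.59) = 1.00
  (ε & γ) & (ε | ~ε) = max(0, a+b−1) on (0.24, 1.00) = 0.24
  → value = 0.2400
|0.2580 − 0.2400| = 0.018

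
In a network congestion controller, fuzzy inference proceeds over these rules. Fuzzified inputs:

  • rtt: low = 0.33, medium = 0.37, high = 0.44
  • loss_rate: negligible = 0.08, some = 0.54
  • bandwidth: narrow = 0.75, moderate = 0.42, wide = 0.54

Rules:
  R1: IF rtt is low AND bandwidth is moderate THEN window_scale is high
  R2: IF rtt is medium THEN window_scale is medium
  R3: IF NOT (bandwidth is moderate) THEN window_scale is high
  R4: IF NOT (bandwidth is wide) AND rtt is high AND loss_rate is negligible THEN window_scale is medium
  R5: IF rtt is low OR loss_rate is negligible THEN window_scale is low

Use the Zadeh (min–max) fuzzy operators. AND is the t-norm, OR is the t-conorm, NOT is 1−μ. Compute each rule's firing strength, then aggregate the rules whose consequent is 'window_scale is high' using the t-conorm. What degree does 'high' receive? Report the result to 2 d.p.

0.58

R1: low=0.33, moderate=0.42; AND[min(a, b)] → w = 0.33
R2: medium=0.37 → w = 0.37
R3: ¬moderate=1−0.42=0.58 → w = 0.58
R4: ¬wide=1−0.54=0.46, high=0.44, negligible=0.08; AND[min(a, b)] → w = 0.08
R5: low=0.33, negligible=0.08; OR[max(a, b)] → w = 0.33
Rules with consequent 'high': {R1, R3} → strengths 0.33, 0.58
Aggregate via t-conorm [max(a, b)]: 0.58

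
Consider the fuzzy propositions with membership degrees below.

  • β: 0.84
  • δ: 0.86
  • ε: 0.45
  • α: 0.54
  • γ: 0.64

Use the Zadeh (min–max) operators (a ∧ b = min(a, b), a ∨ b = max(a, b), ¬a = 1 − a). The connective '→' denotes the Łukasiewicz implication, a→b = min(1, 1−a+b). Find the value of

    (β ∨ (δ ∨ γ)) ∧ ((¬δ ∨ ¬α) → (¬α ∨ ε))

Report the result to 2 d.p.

0.86

δ ∨ γ = max(a, b) on (0.86, 0.64) = 0.86
β ∨ (δ ∨ γ) = max(a, b) on (0.84, 0.86) = 0.86
¬δ = 1 − 0.86 = 0.14
¬α = 1 − 0.54 = 0.46
¬δ ∨ ¬α = max(a, b) on (0.14, 0.46) = 0.46
¬α = 1 − 0.54 = 0.46
¬α ∨ ε = max(a, b) on (0.46, 0.45) = 0.46
(¬δ ∨ ¬α) → (¬α ∨ ε)  [Łukasiewicz: min(1, 1−a+b)] with a=0.46, b=0.46 → 1.00
(β ∨ (δ ∨ γ)) ∧ ((¬δ ∨ ¬α) → (¬α ∨ ε)) = min(a, b) on (0.86, 1.00) = 0.86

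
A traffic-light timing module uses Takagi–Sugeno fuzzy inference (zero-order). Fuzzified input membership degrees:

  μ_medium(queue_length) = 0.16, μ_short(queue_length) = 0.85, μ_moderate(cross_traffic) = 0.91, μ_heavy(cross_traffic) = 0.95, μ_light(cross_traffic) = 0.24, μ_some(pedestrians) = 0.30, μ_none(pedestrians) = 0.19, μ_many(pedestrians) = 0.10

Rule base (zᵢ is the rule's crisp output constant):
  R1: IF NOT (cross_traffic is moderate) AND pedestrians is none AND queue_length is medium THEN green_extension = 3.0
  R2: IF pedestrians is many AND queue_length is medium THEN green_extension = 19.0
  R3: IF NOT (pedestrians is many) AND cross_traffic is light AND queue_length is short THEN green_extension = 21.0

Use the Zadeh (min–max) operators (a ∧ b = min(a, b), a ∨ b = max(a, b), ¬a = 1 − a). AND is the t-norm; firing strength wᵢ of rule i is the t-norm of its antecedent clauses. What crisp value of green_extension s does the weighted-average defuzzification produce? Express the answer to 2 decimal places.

R1 (z=3.0): ¬moderate=1−0.91=0.09, none=0.19, medium=0.16; AND[min(a, b)] → w = 0.09
R2 (z=19.0): many=0.10, medium=0.16; AND[min(a, b)] → w = 0.10
R3 (z=21.0): ¬many=1−0.10=0.90, light=0.24, short=0.85; AND[min(a, b)] → w = 0.24
Weighted average = (0.09·3.0 + 0.10·19.0 + 0.24·21.0) / (0.09 + 0.10 + 0.24)
  = 7.2100 / 0.4300 = 16.77

16.77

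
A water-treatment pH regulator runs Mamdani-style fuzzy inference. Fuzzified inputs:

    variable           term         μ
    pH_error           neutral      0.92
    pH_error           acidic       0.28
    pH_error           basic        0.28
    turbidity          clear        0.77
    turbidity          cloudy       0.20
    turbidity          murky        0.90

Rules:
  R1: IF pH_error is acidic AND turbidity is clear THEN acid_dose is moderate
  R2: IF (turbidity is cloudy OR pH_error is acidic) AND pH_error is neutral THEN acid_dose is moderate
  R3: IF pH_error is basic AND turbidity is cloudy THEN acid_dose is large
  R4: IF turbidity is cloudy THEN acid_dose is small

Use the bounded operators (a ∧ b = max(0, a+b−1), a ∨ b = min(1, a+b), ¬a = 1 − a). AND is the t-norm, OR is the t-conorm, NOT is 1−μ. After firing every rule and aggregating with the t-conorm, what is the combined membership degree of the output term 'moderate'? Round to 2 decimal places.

0.45

R1: acidic=0.28, clear=0.77; AND[max(0, a+b−1)] → w = 0.05
R2: (cloudy=0.20 OR acidic=0.28) = 0.48; AND[max(0, a+b−1)] with neutral=0.92 → w = 0.40
R3: basic=0.28, cloudy=0.20; AND[max(0, a+b−1)] → w = 0.00
R4: cloudy=0.20 → w = 0.20
Rules with consequent 'moderate': {R1, R2} → strengths 0.05, 0.40
Aggregate via t-conorm [min(1, a+b)]: 0.45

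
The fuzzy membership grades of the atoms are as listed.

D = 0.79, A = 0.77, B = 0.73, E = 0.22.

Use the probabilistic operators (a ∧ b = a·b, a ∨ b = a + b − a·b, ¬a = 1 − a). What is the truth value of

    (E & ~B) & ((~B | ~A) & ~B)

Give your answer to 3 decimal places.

0.007

~B = 1 − 0.7300 = 0.2700
E & ~B = a·b on (0.2200, 0.2700) = 0.0594
~B = 1 − 0.7300 = 0.2700
~A = 1 − 0.7700 = 0.2300
~B | ~A = a + b − a·b on (0.2700, 0.2300) = 0.4379
~B = 1 − 0.7300 = 0.2700
(~B | ~A) & ~B = a·b on (0.4379, 0.2700) = 0.1182
(E & ~B) & ((~B | ~A) & ~B) = a·b on (0.0594, 0.1182) = 0.0070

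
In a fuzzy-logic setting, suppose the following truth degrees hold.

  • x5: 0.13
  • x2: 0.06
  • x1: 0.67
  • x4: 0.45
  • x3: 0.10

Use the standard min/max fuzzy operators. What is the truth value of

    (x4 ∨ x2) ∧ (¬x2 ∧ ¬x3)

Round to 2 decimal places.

x4 ∨ x2 = max(a, b) on (0.45, 0.06) = 0.45
¬x2 = 1 − 0.06 = 0.94
¬x3 = 1 − 0.10 = 0.90
¬x2 ∧ ¬x3 = min(a, b) on (0.94, 0.90) = 0.90
(x4 ∨ x2) ∧ (¬x2 ∧ ¬x3) = min(a, b) on (0.45, 0.90) = 0.45

0.45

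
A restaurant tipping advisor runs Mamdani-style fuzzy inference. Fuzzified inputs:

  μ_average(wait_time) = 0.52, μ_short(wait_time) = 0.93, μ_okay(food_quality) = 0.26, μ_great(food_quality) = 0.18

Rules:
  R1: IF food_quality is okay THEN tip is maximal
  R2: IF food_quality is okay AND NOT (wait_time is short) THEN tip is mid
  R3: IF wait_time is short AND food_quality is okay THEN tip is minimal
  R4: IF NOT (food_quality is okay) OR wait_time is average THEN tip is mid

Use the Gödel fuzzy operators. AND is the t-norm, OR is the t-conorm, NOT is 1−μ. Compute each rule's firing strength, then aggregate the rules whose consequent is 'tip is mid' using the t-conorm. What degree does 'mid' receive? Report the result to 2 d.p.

R1: okay=0.26 → w = 0.26
R2: okay=0.26, ¬short=1−0.93=0.07; AND[min(a, b)] → w = 0.07
R3: short=0.93, okay=0.26; AND[min(a, b)] → w = 0.26
R4: ¬okay=1−0.26=0.74, average=0.52; OR[max(a, b)] → w = 0.74
Rules with consequent 'mid': {R2, R4} → strengths 0.07, 0.74
Aggregate via t-conorm [max(a, b)]: 0.74

0.74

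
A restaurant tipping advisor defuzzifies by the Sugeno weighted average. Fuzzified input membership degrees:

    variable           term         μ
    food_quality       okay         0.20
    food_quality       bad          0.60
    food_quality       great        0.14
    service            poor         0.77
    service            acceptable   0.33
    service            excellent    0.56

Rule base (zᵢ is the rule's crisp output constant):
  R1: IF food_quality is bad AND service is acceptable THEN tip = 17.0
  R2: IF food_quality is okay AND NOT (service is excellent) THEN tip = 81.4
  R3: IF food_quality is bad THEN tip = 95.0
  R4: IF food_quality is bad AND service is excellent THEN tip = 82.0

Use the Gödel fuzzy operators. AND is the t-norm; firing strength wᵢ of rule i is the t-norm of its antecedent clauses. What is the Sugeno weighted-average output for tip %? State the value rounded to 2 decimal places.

73.85

R1 (z=17.0): bad=0.60, acceptable=0.33; AND[min(a, b)] → w = 0.33
R2 (z=81.4): okay=0.20, ¬excellent=1−0.56=0.44; AND[min(a, b)] → w = 0.20
R3 (z=95.0): bad=0.60 → w = 0.60
R4 (z=82.0): bad=0.60, excellent=0.56; AND[min(a, b)] → w = 0.56
Weighted average = (0.33·17.0 + 0.20·81.4 + 0.60·95.0 + 0.56·82.0) / (0.33 + 0.20 + 0.60 + 0.56)
  = 124.8100 / 1.6900 = 73.85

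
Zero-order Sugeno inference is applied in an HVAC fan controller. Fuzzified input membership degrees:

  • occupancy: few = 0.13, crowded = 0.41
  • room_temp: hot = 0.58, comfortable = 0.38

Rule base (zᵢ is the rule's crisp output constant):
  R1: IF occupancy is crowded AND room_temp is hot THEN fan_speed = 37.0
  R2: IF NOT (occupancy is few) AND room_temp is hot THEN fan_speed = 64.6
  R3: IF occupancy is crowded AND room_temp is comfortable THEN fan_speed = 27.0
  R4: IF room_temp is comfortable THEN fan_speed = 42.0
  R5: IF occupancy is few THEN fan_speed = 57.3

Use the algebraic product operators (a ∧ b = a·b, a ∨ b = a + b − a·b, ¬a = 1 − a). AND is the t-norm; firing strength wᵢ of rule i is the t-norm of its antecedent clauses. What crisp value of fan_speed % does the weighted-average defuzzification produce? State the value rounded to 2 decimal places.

R1 (z=37.0): crowded=0.41, hot=0.58; AND[a·b] → w = 0.2378
R2 (z=64.6): ¬few=1−0.13=0.87, hot=0.58; AND[a·b] → w = 0.5046
R3 (z=27.0): crowded=0.41, comfortable=0.38; AND[a·b] → w = 0.1558
R4 (z=42.0): comfortable=0.38 → w = 0.3800
R5 (z=57.3): few=0.13 → w = 0.1300
Weighted average = (0.2378·37.0 + 0.5046·64.6 + 0.1558·27.0 + 0.3800·42.0 + 0.1300·57.3) / (0.2378 + 0.5046 + 0.1558 + 0.3800 + 0.1300)
  = 69.0114 / 1.4082 = 49.01

49.01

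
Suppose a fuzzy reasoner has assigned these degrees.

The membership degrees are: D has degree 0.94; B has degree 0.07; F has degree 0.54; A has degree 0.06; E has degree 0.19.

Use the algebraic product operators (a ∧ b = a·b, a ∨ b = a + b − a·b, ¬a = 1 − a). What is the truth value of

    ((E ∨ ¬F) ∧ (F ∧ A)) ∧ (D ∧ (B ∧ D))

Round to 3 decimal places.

0.001

¬F = 1 − 0.5400 = 0.4600
E ∨ ¬F = a + b − a·b on (0.1900, 0.4600) = 0.5626
F ∧ A = a·b on (0.5400, 0.0600) = 0.0324
(E ∨ ¬F) ∧ (F ∧ A) = a·b on (0.5626, 0.0324) = 0.0182
B ∧ D = a·b on (0.0700, 0.9400) = 0.0658
D ∧ (B ∧ D) = a·b on (0.9400, 0.0658) = 0.0619
((E ∨ ¬F) ∧ (F ∧ A)) ∧ (D ∧ (B ∧ D)) = a·b on (0.0182, 0.0619) = 0.0011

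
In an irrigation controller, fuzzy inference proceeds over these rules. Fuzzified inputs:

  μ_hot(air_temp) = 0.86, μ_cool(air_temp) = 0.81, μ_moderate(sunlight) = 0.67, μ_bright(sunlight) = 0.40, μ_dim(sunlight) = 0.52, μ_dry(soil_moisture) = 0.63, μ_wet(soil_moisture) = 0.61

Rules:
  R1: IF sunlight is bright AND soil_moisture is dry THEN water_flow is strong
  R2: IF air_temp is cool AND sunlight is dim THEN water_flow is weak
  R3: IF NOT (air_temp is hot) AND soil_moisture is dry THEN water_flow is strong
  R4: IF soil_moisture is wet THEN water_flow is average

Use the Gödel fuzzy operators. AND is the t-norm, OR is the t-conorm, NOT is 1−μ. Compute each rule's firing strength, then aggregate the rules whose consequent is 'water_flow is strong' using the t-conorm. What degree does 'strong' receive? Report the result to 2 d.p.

R1: bright=0.40, dry=0.63; AND[min(a, b)] → w = 0.40
R2: cool=0.81, dim=0.52; AND[min(a, b)] → w = 0.52
R3: ¬hot=1−0.86=0.14, dry=0.63; AND[min(a, b)] → w = 0.14
R4: wet=0.61 → w = 0.61
Rules with consequent 'strong': {R1, R3} → strengths 0.40, 0.14
Aggregate via t-conorm [max(a, b)]: 0.40

0.40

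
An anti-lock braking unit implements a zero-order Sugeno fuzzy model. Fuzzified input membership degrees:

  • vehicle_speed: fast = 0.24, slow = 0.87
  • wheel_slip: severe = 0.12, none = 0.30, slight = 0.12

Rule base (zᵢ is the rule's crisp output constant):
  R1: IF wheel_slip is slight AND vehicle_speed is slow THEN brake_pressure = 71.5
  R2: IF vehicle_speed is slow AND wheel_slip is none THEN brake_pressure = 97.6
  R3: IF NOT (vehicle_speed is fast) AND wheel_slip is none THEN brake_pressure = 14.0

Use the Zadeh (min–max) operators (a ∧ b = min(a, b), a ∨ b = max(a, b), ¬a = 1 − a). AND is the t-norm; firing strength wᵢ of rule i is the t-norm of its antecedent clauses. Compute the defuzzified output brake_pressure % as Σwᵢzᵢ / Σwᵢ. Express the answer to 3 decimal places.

R1 (z=71.5): slight=0.12, slow=0.87; AND[min(a, b)] → w = 0.12
R2 (z=97.6): slow=0.87, none=0.30; AND[min(a, b)] → w = 0.30
R3 (z=14.0): ¬fast=1−0.24=0.76, none=0.30; AND[min(a, b)] → w = 0.30
Weighted average = (0.12·71.5 + 0.30·97.6 + 0.30·14.0) / (0.12 + 0.30 + 0.30)
  = 42.0600 / 0.7200 = 58.417

58.417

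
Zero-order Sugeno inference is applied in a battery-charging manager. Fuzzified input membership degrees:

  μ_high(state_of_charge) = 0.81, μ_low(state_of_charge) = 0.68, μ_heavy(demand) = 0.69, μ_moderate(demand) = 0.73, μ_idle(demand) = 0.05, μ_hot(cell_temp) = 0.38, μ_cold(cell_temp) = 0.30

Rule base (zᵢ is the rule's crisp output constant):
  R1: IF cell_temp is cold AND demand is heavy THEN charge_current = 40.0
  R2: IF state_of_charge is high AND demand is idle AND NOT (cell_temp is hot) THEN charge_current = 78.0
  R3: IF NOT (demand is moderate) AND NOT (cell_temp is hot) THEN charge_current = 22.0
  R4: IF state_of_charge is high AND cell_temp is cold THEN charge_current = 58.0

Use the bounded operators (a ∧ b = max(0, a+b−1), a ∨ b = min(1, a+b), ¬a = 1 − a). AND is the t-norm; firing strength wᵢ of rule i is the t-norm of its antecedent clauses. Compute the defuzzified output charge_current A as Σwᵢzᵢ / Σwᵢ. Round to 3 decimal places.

58.000

R1 (z=40.0): cold=0.30, heavy=0.69; AND[max(0, a+b−1)] → w = 0.00
R2 (z=78.0): high=0.81, idle=0.05, ¬hot=1−0.38=0.62; AND[max(0, a+b−1)] → w = 0.00
R3 (z=22.0): ¬moderate=1−0.73=0.27, ¬hot=1−0.38=0.62; AND[max(0, a+b−1)] → w = 0.00
R4 (z=58.0): high=0.81, cold=0.30; AND[max(0, a+b−1)] → w = 0.11
Weighted average = (0.00·40.0 + 0.00·78.0 + 0.00·22.0 + 0.11·58.0) / (0.00 + 0.00 + 0.00 + 0.11)
  = 6.3800 / 0.1100 = 58.000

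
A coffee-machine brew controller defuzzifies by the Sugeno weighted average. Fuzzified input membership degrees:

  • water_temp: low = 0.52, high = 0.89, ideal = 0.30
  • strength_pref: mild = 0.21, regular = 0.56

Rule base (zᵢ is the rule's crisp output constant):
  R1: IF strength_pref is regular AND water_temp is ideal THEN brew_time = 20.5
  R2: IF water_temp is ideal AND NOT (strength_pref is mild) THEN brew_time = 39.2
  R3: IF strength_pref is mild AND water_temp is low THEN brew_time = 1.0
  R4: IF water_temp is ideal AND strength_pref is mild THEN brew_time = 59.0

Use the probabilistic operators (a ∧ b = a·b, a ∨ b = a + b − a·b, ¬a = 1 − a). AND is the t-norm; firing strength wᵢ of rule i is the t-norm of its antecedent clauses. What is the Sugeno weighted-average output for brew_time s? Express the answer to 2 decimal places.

28.69

R1 (z=20.5): regular=0.56, ideal=0.30; AND[a·b] → w = 0.1680
R2 (z=39.2): ideal=0.30, ¬mild=1−0.21=0.79; AND[a·b] → w = 0.2370
R3 (z=1.0): mild=0.21, low=0.52; AND[a·b] → w = 0.1092
R4 (z=59.0): ideal=0.30, mild=0.21; AND[a·b] → w = 0.0630
Weighted average = (0.1680·20.5 + 0.2370·39.2 + 0.1092·1.0 + 0.0630·59.0) / (0.1680 + 0.2370 + 0.1092 + 0.0630)
  = 16.5606 / 0.5772 = 28.69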